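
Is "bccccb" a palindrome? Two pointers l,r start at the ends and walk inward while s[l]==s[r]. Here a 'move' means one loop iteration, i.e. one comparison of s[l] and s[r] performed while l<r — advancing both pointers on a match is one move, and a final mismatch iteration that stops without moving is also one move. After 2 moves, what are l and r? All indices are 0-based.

l=2, r=3

l=0 r=5: 'b'=='b', l++,r--
l=1 r=4: 'c'=='c', l++,r--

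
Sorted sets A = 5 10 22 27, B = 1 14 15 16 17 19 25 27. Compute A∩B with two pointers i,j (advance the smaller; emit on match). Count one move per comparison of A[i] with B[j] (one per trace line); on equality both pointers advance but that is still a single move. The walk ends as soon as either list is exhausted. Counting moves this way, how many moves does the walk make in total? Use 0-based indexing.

11 moves

[i=0,j=0] 5>1 → j++
[i=0,j=1] 5<14 → i++
[i=1,j=1] 10<14 → i++
[i=2,j=1] 22>14 → j++
[i=2,j=2] 22>15 → j++
[i=2,j=3] 22>16 → j++
[i=2,j=4] 22>17 → j++
[i=2,j=5] 22>19 → j++
[i=2,j=6] 22<25 → i++
[i=3,j=6] 27>25 → j++
[i=3,j=7] 27==27 emit → i++,j++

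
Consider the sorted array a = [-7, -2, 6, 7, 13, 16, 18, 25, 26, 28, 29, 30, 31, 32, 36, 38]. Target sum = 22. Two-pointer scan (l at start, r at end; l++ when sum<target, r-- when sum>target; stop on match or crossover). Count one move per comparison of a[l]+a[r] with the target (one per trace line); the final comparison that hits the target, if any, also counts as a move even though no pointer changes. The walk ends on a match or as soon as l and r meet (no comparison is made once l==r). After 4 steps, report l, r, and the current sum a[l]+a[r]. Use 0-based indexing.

[0,15] -7+38=31 >22 → r--
[0,14] -7+36=29 >22 → r--
[0,13] -7+32=25 >22 → r--
[0,12] -7+31=24 >22 → r--

l=0, r=11, sum=23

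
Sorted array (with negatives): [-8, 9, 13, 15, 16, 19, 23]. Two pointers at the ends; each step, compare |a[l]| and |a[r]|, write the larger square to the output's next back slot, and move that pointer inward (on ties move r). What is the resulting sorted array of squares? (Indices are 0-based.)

[64, 81, 169, 225, 256, 361, 529]

[0,6] |-8|<=|23| out[6]=529 → r--
[0,5] |-8|<=|19| out[5]=361 → r--
[0,4] |-8|<=|16| out[4]=256 → r--
[0,3] |-8|<=|15| out[3]=225 → r--
[0,2] |-8|<=|13| out[2]=169 → r--
[0,1] |-8|<=|9| out[1]=81 → r--
[0,0] |-8|<=|-8| out[0]=64 → r--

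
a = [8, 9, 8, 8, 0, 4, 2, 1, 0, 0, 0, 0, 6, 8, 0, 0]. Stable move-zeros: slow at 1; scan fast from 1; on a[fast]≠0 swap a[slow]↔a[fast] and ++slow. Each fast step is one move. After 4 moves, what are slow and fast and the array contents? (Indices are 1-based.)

slow=5, fast=5, a=[8, 9, 8, 8, 0, 4, 2, 1, 0, 0, 0, 0, 6, 8, 0, 0]

(s=1,f=1) a[fast]=8≠0 swap→a[1]=8 → slow++,fast++
(s=2,f=2) a[fast]=9≠0 swap→a[2]=9 → slow++,fast++
(s=3,f=3) a[fast]=8≠0 swap→a[3]=8 → slow++,fast++
(s=4,f=4) a[fast]=8≠0 swap→a[4]=8 → slow++,fast++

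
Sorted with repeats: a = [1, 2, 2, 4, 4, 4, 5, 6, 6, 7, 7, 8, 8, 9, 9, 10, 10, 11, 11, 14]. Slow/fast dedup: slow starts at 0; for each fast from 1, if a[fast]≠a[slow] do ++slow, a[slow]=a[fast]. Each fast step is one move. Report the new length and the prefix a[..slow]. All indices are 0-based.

length 11; prefix = [1, 2, 4, 5, 6, 7, 8, 9, 10, 11, 14]

(s=0,f=1) a[fast]=2≠a[slow]=1 write a[1]=2 → slow++,fast++
(s=1,f=2) a[fast]=2=a[slow] dup → fast++
(s=1,f=3) a[fast]=4≠a[slow]=2 write a[2]=4 → slow++,fast++
(s=2,f=4) a[fast]=4=a[slow] dup → fast++
(s=2,f=5) a[fast]=4=a[slow] dup → fast++
(s=2,f=6) a[fast]=5≠a[slow]=4 write a[3]=5 → slow++,fast++
(s=3,f=7) a[fast]=6≠a[slow]=5 write a[4]=6 → slow++,fast++
(s=4,f=8) a[fast]=6=a[slow] dup → fast++
(s=4,f=9) a[fast]=7≠a[slow]=6 write a[5]=7 → slow++,fast++
(s=5,f=10) a[fast]=7=a[slow] dup → fast++
(s=5,f=11) a[fast]=8≠a[slow]=7 write a[6]=8 → slow++,fast++
(s=6,f=12) a[fast]=8=a[slow] dup → fast++
(s=6,f=13) a[fast]=9≠a[slow]=8 write a[7]=9 → slow++,fast++
(s=7,f=14) a[fast]=9=a[slow] dup → fast++
(s=7,f=15) a[fast]=10≠a[slow]=9 write a[8]=10 → slow++,fast++
(s=8,f=16) a[fast]=10=a[slow] dup → fast++
(s=8,f=17) a[fast]=11≠a[slow]=10 write a[9]=11 → slow++,fast++
(s=9,f=18) a[fast]=11=a[slow] dup → fast++
(s=9,f=19) a[fast]=14≠a[slow]=11 write a[10]=14 → slow++,fast++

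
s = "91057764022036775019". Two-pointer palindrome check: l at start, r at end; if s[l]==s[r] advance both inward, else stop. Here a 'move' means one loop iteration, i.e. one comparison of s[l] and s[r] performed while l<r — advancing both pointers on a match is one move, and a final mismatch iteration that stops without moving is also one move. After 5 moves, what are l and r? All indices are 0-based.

l=0 r=19: '9'=='9', l++,r--
l=1 r=18: '1'=='1', l++,r--
l=2 r=17: '0'=='0', l++,r--
l=3 r=16: '5'=='5', l++,r--
l=4 r=15: '7'=='7', l++,r--

l=5, r=14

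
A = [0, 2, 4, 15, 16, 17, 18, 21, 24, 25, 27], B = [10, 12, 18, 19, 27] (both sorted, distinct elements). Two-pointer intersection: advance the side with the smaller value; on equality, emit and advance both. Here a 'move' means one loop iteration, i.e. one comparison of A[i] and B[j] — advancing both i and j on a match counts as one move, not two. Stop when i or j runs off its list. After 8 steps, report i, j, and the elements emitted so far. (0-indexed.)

i=6, j=2, emitted=[]

i=0 j=0: 0<10, i++
i=1 j=0: 2<10, i++
i=2 j=0: 4<10, i++
i=3 j=0: 15>10, j++
i=3 j=1: 15>12, j++
i=3 j=2: 15<18, i++
i=4 j=2: 16<18, i++
i=5 j=2: 17<18, i++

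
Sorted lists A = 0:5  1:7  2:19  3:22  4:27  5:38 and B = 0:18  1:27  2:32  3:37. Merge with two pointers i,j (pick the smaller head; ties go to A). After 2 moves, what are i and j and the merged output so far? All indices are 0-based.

i=2, j=0, merged so far=[5, 7]

[i=0,j=0] A[i]=5<=B[j]=18 take 5 → i++
[i=1,j=0] A[i]=7<=B[j]=18 take 7 → i++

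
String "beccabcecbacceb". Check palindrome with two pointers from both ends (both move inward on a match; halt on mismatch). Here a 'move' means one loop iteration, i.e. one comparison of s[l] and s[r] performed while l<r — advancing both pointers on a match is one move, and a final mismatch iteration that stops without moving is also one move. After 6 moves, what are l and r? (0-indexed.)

l=0 r=14: 'b'=='b', l++,r--
l=1 r=13: 'e'=='e', l++,r--
l=2 r=12: 'c'=='c', l++,r--
l=3 r=11: 'c'=='c', l++,r--
l=4 r=10: 'a'=='a', l++,r--
l=5 r=9: 'b'=='b', l++,r--

l=6, r=8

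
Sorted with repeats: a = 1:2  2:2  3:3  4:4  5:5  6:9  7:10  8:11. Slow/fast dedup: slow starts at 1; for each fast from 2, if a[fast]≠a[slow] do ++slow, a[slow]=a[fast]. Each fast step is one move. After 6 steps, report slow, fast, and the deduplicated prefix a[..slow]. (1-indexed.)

slow=6, fast=8, prefix=[2, 3, 4, 5, 9, 10]

(s=1,f=2) a[fast]=2=a[slow] dup → fast++
(s=1,f=3) a[fast]=3≠a[slow]=2 write a[2]=3 → slow++,fast++
(s=2,f=4) a[fast]=4≠a[slow]=3 write a[3]=4 → slow++,fast++
(s=3,f=5) a[fast]=5≠a[slow]=4 write a[4]=5 → slow++,fast++
(s=4,f=6) a[fast]=9≠a[slow]=5 write a[5]=9 → slow++,fast++
(s=5,f=7) a[fast]=10≠a[slow]=9 write a[6]=10 → slow++,fast++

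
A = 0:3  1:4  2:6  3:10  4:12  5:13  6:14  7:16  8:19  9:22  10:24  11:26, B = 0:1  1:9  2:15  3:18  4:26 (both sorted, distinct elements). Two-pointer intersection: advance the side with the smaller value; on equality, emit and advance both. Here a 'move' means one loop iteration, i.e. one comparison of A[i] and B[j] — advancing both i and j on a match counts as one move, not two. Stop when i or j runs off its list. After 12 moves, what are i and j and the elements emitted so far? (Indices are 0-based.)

i=8, j=4, emitted=[]

[i=0,j=0] 3>1 → j++
[i=0,j=1] 3<9 → i++
[i=1,j=1] 4<9 → i++
[i=2,j=1] 6<9 → i++
[i=3,j=1] 10>9 → j++
[i=3,j=2] 10<15 → i++
[i=4,j=2] 12<15 → i++
[i=5,j=2] 13<15 → i++
[i=6,j=2] 14<15 → i++
[i=7,j=2] 16>15 → j++
[i=7,j=3] 16<18 → i++
[i=8,j=3] 19>18 → j++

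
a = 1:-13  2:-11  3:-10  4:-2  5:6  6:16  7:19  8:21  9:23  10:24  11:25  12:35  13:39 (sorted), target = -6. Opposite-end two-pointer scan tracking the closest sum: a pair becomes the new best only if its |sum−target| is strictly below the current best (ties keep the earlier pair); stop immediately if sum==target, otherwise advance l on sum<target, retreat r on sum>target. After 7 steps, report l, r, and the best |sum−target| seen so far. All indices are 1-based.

[1,13] -13+39=26 d=32 * → r--
[1,12] -13+35=22 d=28 * → r--
[1,11] -13+25=12 d=18 * → r--
[1,10] -13+24=11 d=17 * → r--
[1,9] -13+23=10 d=16 * → r--
[1,8] -13+21=8 d=14 * → r--
[1,7] -13+19=6 d=12 * → r--

l=1, r=6, best |Δ|=12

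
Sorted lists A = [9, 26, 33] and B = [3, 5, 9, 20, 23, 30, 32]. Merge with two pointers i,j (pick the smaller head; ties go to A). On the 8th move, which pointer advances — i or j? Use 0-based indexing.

i=0 j=0: A[i]=9>B[j]=3 take 3, j++
i=0 j=1: A[i]=9>B[j]=5 take 5, j++
i=0 j=2: A[i]=9<=B[j]=9 take 9, i++
i=1 j=2: A[i]=26>B[j]=9 take 9, j++
i=1 j=3: A[i]=26>B[j]=20 take 20, j++
i=1 j=4: A[i]=26>B[j]=23 take 23, j++
i=1 j=5: A[i]=26<=B[j]=30 take 26, i++
i=2 j=5: A[i]=33>B[j]=30 take 30, j++

j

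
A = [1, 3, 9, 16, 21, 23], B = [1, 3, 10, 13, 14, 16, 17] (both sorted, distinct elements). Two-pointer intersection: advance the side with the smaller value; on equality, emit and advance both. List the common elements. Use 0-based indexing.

[i=0,j=0] 1==1 emit → i++,j++
[i=1,j=1] 3==3 emit → i++,j++
[i=2,j=2] 9<10 → i++
[i=3,j=2] 16>10 → j++
[i=3,j=3] 16>13 → j++
[i=3,j=4] 16>14 → j++
[i=3,j=5] 16==16 emit → i++,j++
[i=4,j=6] 21>17 → j++

intersection = [1, 3, 16]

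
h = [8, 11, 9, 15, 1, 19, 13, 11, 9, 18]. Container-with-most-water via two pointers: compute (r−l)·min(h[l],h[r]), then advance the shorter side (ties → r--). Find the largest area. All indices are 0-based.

max area = 90

l=0 r=9: min(8,18)*9=72 best=72 *, l++
l=1 r=9: min(11,18)*8=88 best=88 *, l++
l=2 r=9: min(9,18)*7=63 best=88, l++
l=3 r=9: min(15,18)*6=90 best=90 *, l++
l=4 r=9: min(1,18)*5=5 best=90, l++
l=5 r=9: min(19,18)*4=72 best=90, r--
l=5 r=8: min(19,9)*3=27 best=90, r--
l=5 r=7: min(19,11)*2=22 best=90, r--
l=5 r=6: min(19,13)*1=13 best=90, r--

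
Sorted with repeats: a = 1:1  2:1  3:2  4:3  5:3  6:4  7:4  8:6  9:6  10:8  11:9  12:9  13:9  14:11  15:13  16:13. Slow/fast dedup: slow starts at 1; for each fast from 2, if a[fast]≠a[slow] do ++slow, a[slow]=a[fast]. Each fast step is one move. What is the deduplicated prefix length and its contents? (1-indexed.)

length 9; prefix = [1, 2, 3, 4, 6, 8, 9, 11, 13]

slow=1 fast=2: a[fast]=1=a[slow] dup, fast++
slow=1 fast=3: a[fast]=2≠a[slow]=1 write a[2]=2, slow++,fast++
slow=2 fast=4: a[fast]=3≠a[slow]=2 write a[3]=3, slow++,fast++
slow=3 fast=5: a[fast]=3=a[slow] dup, fast++
slow=3 fast=6: a[fast]=4≠a[slow]=3 write a[4]=4, slow++,fast++
slow=4 fast=7: a[fast]=4=a[slow] dup, fast++
slow=4 fast=8: a[fast]=6≠a[slow]=4 write a[5]=6, slow++,fast++
slow=5 fast=9: a[fast]=6=a[slow] dup, fast++
slow=5 fast=10: a[fast]=8≠a[slow]=6 write a[6]=8, slow++,fast++
slow=6 fast=11: a[fast]=9≠a[slow]=8 write a[7]=9, slow++,fast++
slow=7 fast=12: a[fast]=9=a[slow] dup, fast++
slow=7 fast=13: a[fast]=9=a[slow] dup, fast++
slow=7 fast=14: a[fast]=11≠a[slow]=9 write a[8]=11, slow++,fast++
slow=8 fast=15: a[fast]=13≠a[slow]=11 write a[9]=13, slow++,fast++
slow=9 fast=16: a[fast]=13=a[slow] dup, fast++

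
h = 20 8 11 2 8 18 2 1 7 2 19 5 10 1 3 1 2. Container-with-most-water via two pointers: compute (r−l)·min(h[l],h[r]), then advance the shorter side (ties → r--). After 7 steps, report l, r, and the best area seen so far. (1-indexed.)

l=1, r=10, best area=190

l=1 r=17: min(20,2)*16=32 best=32 *, r--
l=1 r=16: min(20,1)*15=15 best=32, r--
l=1 r=15: min(20,3)*14=42 best=42 *, r--
l=1 r=14: min(20,1)*13=13 best=42, r--
l=1 r=13: min(20,10)*12=120 best=120 *, r--
l=1 r=12: min(20,5)*11=55 best=120, r--
l=1 r=11: min(20,19)*10=190 best=190 *, r--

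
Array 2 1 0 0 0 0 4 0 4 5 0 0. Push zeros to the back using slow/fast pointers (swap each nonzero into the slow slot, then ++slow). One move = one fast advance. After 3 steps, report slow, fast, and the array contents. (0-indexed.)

(s=0,f=0) a[fast]=2≠0 swap→a[0]=2 → slow++,fast++
(s=1,f=1) a[fast]=1≠0 swap→a[1]=1 → slow++,fast++
(s=2,f=2) a[fast]=0 → fast++

slow=2, fast=3, a=[2, 1, 0, 0, 0, 0, 4, 0, 4, 5, 0, 0]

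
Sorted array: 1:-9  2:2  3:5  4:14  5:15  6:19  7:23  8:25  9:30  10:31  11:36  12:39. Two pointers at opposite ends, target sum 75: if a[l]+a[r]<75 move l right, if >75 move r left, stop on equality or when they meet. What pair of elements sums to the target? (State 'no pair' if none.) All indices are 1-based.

(36, 39)

l=1 r=12: -9+39=30 <75, l++
l=2 r=12: 2+39=41 <75, l++
l=3 r=12: 5+39=44 <75, l++
l=4 r=12: 14+39=53 <75, l++
l=5 r=12: 15+39=54 <75, l++
l=6 r=12: 19+39=58 <75, l++
l=7 r=12: 23+39=62 <75, l++
l=8 r=12: 25+39=64 <75, l++
l=9 r=12: 30+39=69 <75, l++
l=10 r=12: 31+39=70 <75, l++
l=11 r=12: 36+39=75, found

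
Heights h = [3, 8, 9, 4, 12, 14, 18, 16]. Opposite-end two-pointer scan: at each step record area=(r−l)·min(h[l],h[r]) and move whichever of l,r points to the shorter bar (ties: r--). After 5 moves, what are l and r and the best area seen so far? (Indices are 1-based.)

l=6, r=8, best area=48

[1,8] min(3,16)*7=21 best=21 * → l++
[2,8] min(8,16)*6=48 best=48 * → l++
[3,8] min(9,16)*5=45 best=48 → l++
[4,8] min(4,16)*4=16 best=48 → l++
[5,8] min(12,16)*3=36 best=48 → l++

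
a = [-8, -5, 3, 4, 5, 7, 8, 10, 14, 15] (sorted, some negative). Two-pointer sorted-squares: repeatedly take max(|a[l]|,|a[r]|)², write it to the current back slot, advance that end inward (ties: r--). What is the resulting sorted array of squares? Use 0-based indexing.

l=0 r=9: |-8|<=|15| out[9]=225, r--
l=0 r=8: |-8|<=|14| out[8]=196, r--
l=0 r=7: |-8|<=|10| out[7]=100, r--
l=0 r=6: |-8|<=|8| out[6]=64, r--
l=0 r=5: |-8|>|7| out[5]=64, l++
l=1 r=5: |-5|<=|7| out[4]=49, r--
l=1 r=4: |-5|<=|5| out[3]=25, r--
l=1 r=3: |-5|>|4| out[2]=25, l++
l=2 r=3: |3|<=|4| out[1]=16, r--
l=2 r=2: |3|<=|3| out[0]=9, r--

[9, 16, 25, 25, 49, 64, 64, 100, 196, 225]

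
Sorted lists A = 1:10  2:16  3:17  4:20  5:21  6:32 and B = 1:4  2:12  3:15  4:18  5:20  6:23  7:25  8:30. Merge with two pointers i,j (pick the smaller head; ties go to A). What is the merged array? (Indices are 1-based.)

[i=1,j=1] A[i]=10>B[j]=4 take 4 → j++
[i=1,j=2] A[i]=10<=B[j]=12 take 10 → i++
[i=2,j=2] A[i]=16>B[j]=12 take 12 → j++
[i=2,j=3] A[i]=16>B[j]=15 take 15 → j++
[i=2,j=4] A[i]=16<=B[j]=18 take 16 → i++
[i=3,j=4] A[i]=17<=B[j]=18 take 17 → i++
[i=4,j=4] A[i]=20>B[j]=18 take 18 → j++
[i=4,j=5] A[i]=20<=B[j]=20 take 20 → i++
[i=5,j=5] A[i]=21>B[j]=20 take 20 → j++
[i=5,j=6] A[i]=21<=B[j]=23 take 21 → i++
[i=6,j=6] A[i]=32>B[j]=23 take 23 → j++
[i=6,j=7] A[i]=32>B[j]=25 take 25 → j++
[i=6,j=8] A[i]=32>B[j]=30 take 30 → j++
[i=6,j=9] B done, take A[i]=32 → i++

[4, 10, 12, 15, 16, 17, 18, 20, 20, 21, 23, 25, 30, 32]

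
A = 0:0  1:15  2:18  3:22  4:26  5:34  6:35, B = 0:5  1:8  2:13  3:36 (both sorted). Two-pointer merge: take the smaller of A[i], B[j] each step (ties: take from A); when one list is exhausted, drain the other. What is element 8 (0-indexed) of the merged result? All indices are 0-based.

merged[8] = 34

[i=0,j=0] A[i]=0<=B[j]=5 take 0 → i++
[i=1,j=0] A[i]=15>B[j]=5 take 5 → j++
[i=1,j=1] A[i]=15>B[j]=8 take 8 → j++
[i=1,j=2] A[i]=15>B[j]=13 take 13 → j++
[i=1,j=3] A[i]=15<=B[j]=36 take 15 → i++
[i=2,j=3] A[i]=18<=B[j]=36 take 18 → i++
[i=3,j=3] A[i]=22<=B[j]=36 take 22 → i++
[i=4,j=3] A[i]=26<=B[j]=36 take 26 → i++
[i=5,j=3] A[i]=34<=B[j]=36 take 34 → i++
[i=6,j=3] A[i]=35<=B[j]=36 take 35 → i++
[i=7,j=3] A done, take B[j]=36 → j++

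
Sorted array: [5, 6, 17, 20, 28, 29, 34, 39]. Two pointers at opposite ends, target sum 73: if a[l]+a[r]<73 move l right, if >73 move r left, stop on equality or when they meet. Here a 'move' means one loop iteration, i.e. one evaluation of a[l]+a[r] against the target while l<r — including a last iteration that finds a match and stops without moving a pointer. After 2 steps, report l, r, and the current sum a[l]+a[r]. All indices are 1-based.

l=1 r=8: 5+39=44 <73, l++
l=2 r=8: 6+39=45 <73, l++

l=3, r=8, sum=56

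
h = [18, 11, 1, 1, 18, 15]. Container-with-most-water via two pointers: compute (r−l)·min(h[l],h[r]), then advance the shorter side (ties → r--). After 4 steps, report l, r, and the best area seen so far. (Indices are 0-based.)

[0,5] min(18,15)*5=75 best=75 * → r--
[0,4] min(18,18)*4=72 best=75 → r--
[0,3] min(18,1)*3=3 best=75 → r--
[0,2] min(18,1)*2=2 best=75 → r--

l=0, r=1, best area=75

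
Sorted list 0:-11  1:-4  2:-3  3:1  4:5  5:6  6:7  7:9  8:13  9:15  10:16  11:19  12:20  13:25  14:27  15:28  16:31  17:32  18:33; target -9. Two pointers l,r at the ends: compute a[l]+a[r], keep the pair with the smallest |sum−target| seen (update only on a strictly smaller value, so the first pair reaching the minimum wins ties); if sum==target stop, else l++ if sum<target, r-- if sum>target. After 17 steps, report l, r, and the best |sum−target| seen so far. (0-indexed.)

[0,18] -11+33=22 d=31 * → r--
[0,17] -11+32=21 d=30 * → r--
[0,16] -11+31=20 d=29 * → r--
[0,15] -11+28=17 d=26 * → r--
[0,14] -11+27=16 d=25 * → r--
[0,13] -11+25=14 d=23 * → r--
[0,12] -11+20=9 d=18 * → r--
[0,11] -11+19=8 d=17 * → r--
[0,10] -11+16=5 d=14 * → r--
[0,9] -11+15=4 d=13 * → r--
[0,8] -11+13=2 d=11 * → r--
[0,7] -11+9=-2 d=7 * → r--
[0,6] -11+7=-4 d=5 * → r--
[0,5] -11+6=-5 d=4 * → r--
[0,4] -11+5=-6 d=3 * → r--
[0,3] -11+1=-10 d=1 * → l++
[1,3] -4+1=-3 d=6 → r--

l=1, r=2, best |Δ|=1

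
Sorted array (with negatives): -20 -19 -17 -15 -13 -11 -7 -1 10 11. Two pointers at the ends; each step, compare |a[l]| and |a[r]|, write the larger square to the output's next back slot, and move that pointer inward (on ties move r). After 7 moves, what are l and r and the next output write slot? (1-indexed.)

[1,10] |-20|>|11| out[10]=400 → l++
[2,10] |-19|>|11| out[9]=361 → l++
[3,10] |-17|>|11| out[8]=289 → l++
[4,10] |-15|>|11| out[7]=225 → l++
[5,10] |-13|>|11| out[6]=169 → l++
[6,10] |-11|<=|11| out[5]=121 → r--
[6,9] |-11|>|10| out[4]=121 → l++

l=7, r=9, next write slot=3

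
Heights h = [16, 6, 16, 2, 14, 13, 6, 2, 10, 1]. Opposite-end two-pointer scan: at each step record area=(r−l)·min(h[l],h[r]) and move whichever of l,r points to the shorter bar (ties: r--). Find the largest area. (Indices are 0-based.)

max area = 80

[0,9] min(16,1)*9=9 best=9 * → r--
[0,8] min(16,10)*8=80 best=80 * → r--
[0,7] min(16,2)*7=14 best=80 → r--
[0,6] min(16,6)*6=36 best=80 → r--
[0,5] min(16,13)*5=65 best=80 → r--
[0,4] min(16,14)*4=56 best=80 → r--
[0,3] min(16,2)*3=6 best=80 → r--
[0,2] min(16,16)*2=32 best=80 → r--
[0,1] min(16,6)*1=6 best=80 → r--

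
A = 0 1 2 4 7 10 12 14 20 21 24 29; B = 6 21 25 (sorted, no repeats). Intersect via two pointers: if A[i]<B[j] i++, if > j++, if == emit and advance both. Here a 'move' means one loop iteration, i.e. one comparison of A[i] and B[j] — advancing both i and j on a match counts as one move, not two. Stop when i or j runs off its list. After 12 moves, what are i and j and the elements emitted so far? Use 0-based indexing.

i=0 j=0: 0<6, i++
i=1 j=0: 1<6, i++
i=2 j=0: 2<6, i++
i=3 j=0: 4<6, i++
i=4 j=0: 7>6, j++
i=4 j=1: 7<21, i++
i=5 j=1: 10<21, i++
i=6 j=1: 12<21, i++
i=7 j=1: 14<21, i++
i=8 j=1: 20<21, i++
i=9 j=1: 21==21 emit, i++,j++
i=10 j=2: 24<25, i++

i=11, j=2, emitted=[21]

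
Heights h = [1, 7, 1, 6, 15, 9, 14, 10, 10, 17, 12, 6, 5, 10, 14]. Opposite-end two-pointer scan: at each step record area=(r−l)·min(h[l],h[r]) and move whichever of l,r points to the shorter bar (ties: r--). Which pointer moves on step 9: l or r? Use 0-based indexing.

l=0 r=14: min(1,14)*14=14 best=14 *, l++
l=1 r=14: min(7,14)*13=91 best=91 *, l++
l=2 r=14: min(1,14)*12=12 best=91, l++
l=3 r=14: min(6,14)*11=66 best=91, l++
l=4 r=14: min(15,14)*10=140 best=140 *, r--
l=4 r=13: min(15,10)*9=90 best=140, r--
l=4 r=12: min(15,5)*8=40 best=140, r--
l=4 r=11: min(15,6)*7=42 best=140, r--
l=4 r=10: min(15,12)*6=72 best=140, r--

r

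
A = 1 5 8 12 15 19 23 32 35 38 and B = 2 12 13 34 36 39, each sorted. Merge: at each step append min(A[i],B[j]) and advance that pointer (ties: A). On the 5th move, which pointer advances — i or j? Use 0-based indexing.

i

i=0 j=0: A[i]=1<=B[j]=2 take 1, i++
i=1 j=0: A[i]=5>B[j]=2 take 2, j++
i=1 j=1: A[i]=5<=B[j]=12 take 5, i++
i=2 j=1: A[i]=8<=B[j]=12 take 8, i++
i=3 j=1: A[i]=12<=B[j]=12 take 12, i++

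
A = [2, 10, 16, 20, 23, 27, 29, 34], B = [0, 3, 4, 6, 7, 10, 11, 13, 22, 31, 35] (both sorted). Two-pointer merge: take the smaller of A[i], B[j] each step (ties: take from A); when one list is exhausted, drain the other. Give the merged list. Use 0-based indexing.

i=0 j=0: A[i]=2>B[j]=0 take 0, j++
i=0 j=1: A[i]=2<=B[j]=3 take 2, i++
i=1 j=1: A[i]=10>B[j]=3 take 3, j++
i=1 j=2: A[i]=10>B[j]=4 take 4, j++
i=1 j=3: A[i]=10>B[j]=6 take 6, j++
i=1 j=4: A[i]=10>B[j]=7 take 7, j++
i=1 j=5: A[i]=10<=B[j]=10 take 10, i++
i=2 j=5: A[i]=16>B[j]=10 take 10, j++
i=2 j=6: A[i]=16>B[j]=11 take 11, j++
i=2 j=7: A[i]=16>B[j]=13 take 13, j++
i=2 j=8: A[i]=16<=B[j]=22 take 16, i++
i=3 j=8: A[i]=20<=B[j]=22 take 20, i++
i=4 j=8: A[i]=23>B[j]=22 take 22, j++
i=4 j=9: A[i]=23<=B[j]=31 take 23, i++
i=5 j=9: A[i]=27<=B[j]=31 take 27, i++
i=6 j=9: A[i]=29<=B[j]=31 take 29, i++
i=7 j=9: A[i]=34>B[j]=31 take 31, j++
i=7 j=10: A[i]=34<=B[j]=35 take 34, i++
i=8 j=10: A done, take B[j]=35, j++

[0, 2, 3, 4, 6, 7, 10, 10, 11, 13, 16, 20, 22, 23, 27, 29, 31, 34, 35]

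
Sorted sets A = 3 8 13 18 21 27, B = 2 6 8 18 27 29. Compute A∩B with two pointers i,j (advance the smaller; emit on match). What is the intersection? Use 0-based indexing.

intersection = [8, 18, 27]

[i=0,j=0] 3>2 → j++
[i=0,j=1] 3<6 → i++
[i=1,j=1] 8>6 → j++
[i=1,j=2] 8==8 emit → i++,j++
[i=2,j=3] 13<18 → i++
[i=3,j=3] 18==18 emit → i++,j++
[i=4,j=4] 21<27 → i++
[i=5,j=4] 27==27 emit → i++,j++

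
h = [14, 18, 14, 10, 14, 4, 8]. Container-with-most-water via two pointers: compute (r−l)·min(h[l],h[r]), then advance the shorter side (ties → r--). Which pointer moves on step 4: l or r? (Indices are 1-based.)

[1,7] min(14,8)*6=48 best=48 * → r--
[1,6] min(14,4)*5=20 best=48 → r--
[1,5] min(14,14)*4=56 best=56 * → r--
[1,4] min(14,10)*3=30 best=56 → r--

r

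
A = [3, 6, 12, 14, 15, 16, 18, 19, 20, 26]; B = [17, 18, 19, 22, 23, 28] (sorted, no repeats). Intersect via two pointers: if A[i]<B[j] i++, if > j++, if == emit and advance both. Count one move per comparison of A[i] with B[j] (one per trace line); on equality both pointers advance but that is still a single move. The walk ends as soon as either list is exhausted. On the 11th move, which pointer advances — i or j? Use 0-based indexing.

i=0 j=0: 3<17, i++
i=1 j=0: 6<17, i++
i=2 j=0: 12<17, i++
i=3 j=0: 14<17, i++
i=4 j=0: 15<17, i++
i=5 j=0: 16<17, i++
i=6 j=0: 18>17, j++
i=6 j=1: 18==18 emit, i++,j++
i=7 j=2: 19==19 emit, i++,j++
i=8 j=3: 20<22, i++
i=9 j=3: 26>22, j++

j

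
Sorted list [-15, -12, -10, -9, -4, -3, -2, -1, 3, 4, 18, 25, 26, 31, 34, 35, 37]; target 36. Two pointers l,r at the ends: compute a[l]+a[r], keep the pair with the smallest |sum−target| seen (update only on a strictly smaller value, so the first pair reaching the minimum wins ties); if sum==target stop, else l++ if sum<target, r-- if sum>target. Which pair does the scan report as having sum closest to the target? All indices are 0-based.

[0,16] -15+37=22 d=14 * → l++
[1,16] -12+37=25 d=11 * → l++
[2,16] -10+37=27 d=9 * → l++
[3,16] -9+37=28 d=8 * → l++
[4,16] -4+37=33 d=3 * → l++
[5,16] -3+37=34 d=2 * → l++
[6,16] -2+37=35 d=1 * → l++
[7,16] -1+37=36 d=0 * → stop

pair (-1, 37) with sum 36 (|Δ|=0)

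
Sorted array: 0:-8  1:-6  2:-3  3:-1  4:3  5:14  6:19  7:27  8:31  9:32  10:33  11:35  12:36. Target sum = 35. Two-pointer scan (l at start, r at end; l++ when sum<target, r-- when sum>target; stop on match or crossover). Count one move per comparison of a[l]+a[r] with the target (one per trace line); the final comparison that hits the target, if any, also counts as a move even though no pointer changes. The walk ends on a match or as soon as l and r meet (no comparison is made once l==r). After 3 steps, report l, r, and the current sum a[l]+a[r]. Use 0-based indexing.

[0,12] -8+36=28 <35 → l++
[1,12] -6+36=30 <35 → l++
[2,12] -3+36=33 <35 → l++

l=3, r=12, sum=35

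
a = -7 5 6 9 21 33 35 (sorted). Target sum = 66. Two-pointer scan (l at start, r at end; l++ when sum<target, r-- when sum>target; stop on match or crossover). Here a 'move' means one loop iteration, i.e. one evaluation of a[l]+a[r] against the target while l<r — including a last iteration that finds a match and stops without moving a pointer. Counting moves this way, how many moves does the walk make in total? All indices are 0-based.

6 moves

l=0 r=6: -7+35=28 <66, l++
l=1 r=6: 5+35=40 <66, l++
l=2 r=6: 6+35=41 <66, l++
l=3 r=6: 9+35=44 <66, l++
l=4 r=6: 21+35=56 <66, l++
l=5 r=6: 33+35=68 >66, r--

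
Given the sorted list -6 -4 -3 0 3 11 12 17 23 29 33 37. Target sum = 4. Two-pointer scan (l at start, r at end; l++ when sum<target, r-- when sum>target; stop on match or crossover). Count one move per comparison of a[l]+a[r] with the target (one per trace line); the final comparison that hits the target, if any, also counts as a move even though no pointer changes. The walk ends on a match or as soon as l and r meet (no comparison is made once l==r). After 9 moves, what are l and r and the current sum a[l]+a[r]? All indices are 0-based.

l=0 r=11: -6+37=31 >4, r--
l=0 r=10: -6+33=27 >4, r--
l=0 r=9: -6+29=23 >4, r--
l=0 r=8: -6+23=17 >4, r--
l=0 r=7: -6+17=11 >4, r--
l=0 r=6: -6+12=6 >4, r--
l=0 r=5: -6+11=5 >4, r--
l=0 r=4: -6+3=-3 <4, l++
l=1 r=4: -4+3=-1 <4, l++

l=2, r=4, sum=0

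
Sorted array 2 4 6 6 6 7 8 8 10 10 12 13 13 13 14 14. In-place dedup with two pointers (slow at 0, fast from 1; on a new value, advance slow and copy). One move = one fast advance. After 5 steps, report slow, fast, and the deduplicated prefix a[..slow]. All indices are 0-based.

(s=0,f=1) a[fast]=4≠a[slow]=2 write a[1]=4 → slow++,fast++
(s=1,f=2) a[fast]=6≠a[slow]=4 write a[2]=6 → slow++,fast++
(s=2,f=3) a[fast]=6=a[slow] dup → fast++
(s=2,f=4) a[fast]=6=a[slow] dup → fast++
(s=2,f=5) a[fast]=7≠a[slow]=6 write a[3]=7 → slow++,fast++

slow=3, fast=6, prefix=[2, 4, 6, 7]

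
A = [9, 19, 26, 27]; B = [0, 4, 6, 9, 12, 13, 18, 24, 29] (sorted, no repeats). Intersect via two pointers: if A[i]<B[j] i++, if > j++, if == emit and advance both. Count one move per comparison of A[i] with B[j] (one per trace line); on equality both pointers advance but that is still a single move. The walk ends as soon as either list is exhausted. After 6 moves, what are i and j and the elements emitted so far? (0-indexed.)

i=1, j=6, emitted=[9]

[i=0,j=0] 9>0 → j++
[i=0,j=1] 9>4 → j++
[i=0,j=2] 9>6 → j++
[i=0,j=3] 9==9 emit → i++,j++
[i=1,j=4] 19>12 → j++
[i=1,j=5] 19>13 → j++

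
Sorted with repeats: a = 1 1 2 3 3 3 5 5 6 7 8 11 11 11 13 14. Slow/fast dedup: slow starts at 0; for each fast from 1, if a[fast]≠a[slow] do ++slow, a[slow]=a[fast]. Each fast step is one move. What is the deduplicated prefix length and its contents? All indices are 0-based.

slow=0 fast=1: a[fast]=1=a[slow] dup, fast++
slow=0 fast=2: a[fast]=2≠a[slow]=1 write a[1]=2, slow++,fast++
slow=1 fast=3: a[fast]=3≠a[slow]=2 write a[2]=3, slow++,fast++
slow=2 fast=4: a[fast]=3=a[slow] dup, fast++
slow=2 fast=5: a[fast]=3=a[slow] dup, fast++
slow=2 fast=6: a[fast]=5≠a[slow]=3 write a[3]=5, slow++,fast++
slow=3 fast=7: a[fast]=5=a[slow] dup, fast++
slow=3 fast=8: a[fast]=6≠a[slow]=5 write a[4]=6, slow++,fast++
slow=4 fast=9: a[fast]=7≠a[slow]=6 write a[5]=7, slow++,fast++
slow=5 fast=10: a[fast]=8≠a[slow]=7 write a[6]=8, slow++,fast++
slow=6 fast=11: a[fast]=11≠a[slow]=8 write a[7]=11, slow++,fast++
slow=7 fast=12: a[fast]=11=a[slow] dup, fast++
slow=7 fast=13: a[fast]=11=a[slow] dup, fast++
slow=7 fast=14: a[fast]=13≠a[slow]=11 write a[8]=13, slow++,fast++
slow=8 fast=15: a[fast]=14≠a[slow]=13 write a[9]=14, slow++,fast++

length 10; prefix = [1, 2, 3, 5, 6, 7, 8, 11, 13, 14]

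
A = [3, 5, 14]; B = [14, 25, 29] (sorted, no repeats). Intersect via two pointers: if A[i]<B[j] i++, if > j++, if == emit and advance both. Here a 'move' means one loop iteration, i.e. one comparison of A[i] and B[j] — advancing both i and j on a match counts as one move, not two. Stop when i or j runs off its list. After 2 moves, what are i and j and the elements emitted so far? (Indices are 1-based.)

i=1 j=1: 3<14, i++
i=2 j=1: 5<14, i++

i=3, j=1, emitted=[]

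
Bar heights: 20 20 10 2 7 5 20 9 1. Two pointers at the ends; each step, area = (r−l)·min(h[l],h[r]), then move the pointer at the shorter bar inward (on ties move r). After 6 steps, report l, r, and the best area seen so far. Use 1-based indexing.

l=1 r=9: min(20,1)*8=8 best=8 *, r--
l=1 r=8: min(20,9)*7=63 best=63 *, r--
l=1 r=7: min(20,20)*6=120 best=120 *, r--
l=1 r=6: min(20,5)*5=25 best=120, r--
l=1 r=5: min(20,7)*4=28 best=120, r--
l=1 r=4: min(20,2)*3=6 best=120, r--

l=1, r=3, best area=120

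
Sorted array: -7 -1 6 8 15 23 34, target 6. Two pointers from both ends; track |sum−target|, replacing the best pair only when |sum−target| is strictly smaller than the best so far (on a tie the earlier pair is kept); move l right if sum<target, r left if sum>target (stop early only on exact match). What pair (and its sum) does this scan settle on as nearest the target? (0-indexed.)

l=0 r=6: -7+34=27 d=21 *, r--
l=0 r=5: -7+23=16 d=10 *, r--
l=0 r=4: -7+15=8 d=2 *, r--
l=0 r=3: -7+8=1 d=5, l++
l=1 r=3: -1+8=7 d=1 *, r--
l=1 r=2: -1+6=5 d=1, l++

pair (-1, 8) with sum 7 (|Δ|=1)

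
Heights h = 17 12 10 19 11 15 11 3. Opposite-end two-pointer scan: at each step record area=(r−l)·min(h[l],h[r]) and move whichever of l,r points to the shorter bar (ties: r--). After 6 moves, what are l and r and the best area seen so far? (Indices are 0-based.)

[0,7] min(17,3)*7=21 best=21 * → r--
[0,6] min(17,11)*6=66 best=66 * → r--
[0,5] min(17,15)*5=75 best=75 * → r--
[0,4] min(17,11)*4=44 best=75 → r--
[0,3] min(17,19)*3=51 best=75 → l++
[1,3] min(12,19)*2=24 best=75 → l++

l=2, r=3, best area=75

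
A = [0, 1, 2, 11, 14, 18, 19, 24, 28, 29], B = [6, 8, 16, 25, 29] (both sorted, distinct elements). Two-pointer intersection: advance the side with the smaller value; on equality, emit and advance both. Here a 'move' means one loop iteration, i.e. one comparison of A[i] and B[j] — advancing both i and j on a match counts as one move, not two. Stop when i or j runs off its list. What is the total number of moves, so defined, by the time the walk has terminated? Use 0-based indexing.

14 moves

[i=0,j=0] 0<6 → i++
[i=1,j=0] 1<6 → i++
[i=2,j=0] 2<6 → i++
[i=3,j=0] 11>6 → j++
[i=3,j=1] 11>8 → j++
[i=3,j=2] 11<16 → i++
[i=4,j=2] 14<16 → i++
[i=5,j=2] 18>16 → j++
[i=5,j=3] 18<25 → i++
[i=6,j=3] 19<25 → i++
[i=7,j=3] 24<25 → i++
[i=8,j=3] 28>25 → j++
[i=8,j=4] 28<29 → i++
[i=9,j=4] 29==29 emit → i++,j++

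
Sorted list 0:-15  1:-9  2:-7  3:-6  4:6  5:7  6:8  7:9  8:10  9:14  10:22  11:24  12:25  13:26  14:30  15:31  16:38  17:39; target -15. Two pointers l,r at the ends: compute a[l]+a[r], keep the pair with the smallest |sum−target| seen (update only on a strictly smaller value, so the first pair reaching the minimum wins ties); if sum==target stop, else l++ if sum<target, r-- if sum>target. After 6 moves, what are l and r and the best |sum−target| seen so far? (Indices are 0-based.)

l=0, r=11, best |Δ|=25

l=0 r=17: -15+39=24 d=39 *, r--
l=0 r=16: -15+38=23 d=38 *, r--
l=0 r=15: -15+31=16 d=31 *, r--
l=0 r=14: -15+30=15 d=30 *, r--
l=0 r=13: -15+26=11 d=26 *, r--
l=0 r=12: -15+25=10 d=25 *, r--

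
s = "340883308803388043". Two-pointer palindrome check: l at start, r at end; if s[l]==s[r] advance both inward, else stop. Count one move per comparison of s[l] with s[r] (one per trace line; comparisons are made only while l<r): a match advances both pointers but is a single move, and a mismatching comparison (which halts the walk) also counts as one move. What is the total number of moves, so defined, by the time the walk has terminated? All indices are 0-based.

l=0 r=17: '3'=='3', l++,r--
l=1 r=16: '4'=='4', l++,r--
l=2 r=15: '0'=='0', l++,r--
l=3 r=14: '8'=='8', l++,r--
l=4 r=13: '8'=='8', l++,r--
l=5 r=12: '3'=='3', l++,r--
l=6 r=11: '3'=='3', l++,r--
l=7 r=10: '0'=='0', l++,r--
l=8 r=9: '8'=='8', l++,r--

9 moves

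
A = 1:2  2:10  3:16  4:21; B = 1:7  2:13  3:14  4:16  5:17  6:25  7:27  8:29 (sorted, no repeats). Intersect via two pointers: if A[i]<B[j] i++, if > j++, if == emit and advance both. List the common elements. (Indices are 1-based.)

intersection = [16]

[i=1,j=1] 2<7 → i++
[i=2,j=1] 10>7 → j++
[i=2,j=2] 10<13 → i++
[i=3,j=2] 16>13 → j++
[i=3,j=3] 16>14 → j++
[i=3,j=4] 16==16 emit → i++,j++
[i=4,j=5] 21>17 → j++
[i=4,j=6] 21<25 → i++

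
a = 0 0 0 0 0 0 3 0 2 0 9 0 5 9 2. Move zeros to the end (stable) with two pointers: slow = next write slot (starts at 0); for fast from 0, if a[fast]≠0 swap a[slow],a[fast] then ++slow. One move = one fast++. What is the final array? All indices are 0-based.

(s=0,f=0) a[fast]=0 → fast++
(s=0,f=1) a[fast]=0 → fast++
(s=0,f=2) a[fast]=0 → fast++
(s=0,f=3) a[fast]=0 → fast++
(s=0,f=4) a[fast]=0 → fast++
(s=0,f=5) a[fast]=0 → fast++
(s=0,f=6) a[fast]=3≠0 swap→a[0]=3 → slow++,fast++
(s=1,f=7) a[fast]=0 → fast++
(s=1,f=8) a[fast]=2≠0 swap→a[1]=2 → slow++,fast++
(s=2,f=9) a[fast]=0 → fast++
(s=2,f=10) a[fast]=9≠0 swap→a[2]=9 → slow++,fast++
(s=3,f=11) a[fast]=0 → fast++
(s=3,f=12) a[fast]=5≠0 swap→a[3]=5 → slow++,fast++
(s=4,f=13) a[fast]=9≠0 swap→a[4]=9 → slow++,fast++
(s=5,f=14) a[fast]=2≠0 swap→a[5]=2 → slow++,fast++

[3, 2, 9, 5, 9, 2, 0, 0, 0, 0, 0, 0, 0, 0, 0]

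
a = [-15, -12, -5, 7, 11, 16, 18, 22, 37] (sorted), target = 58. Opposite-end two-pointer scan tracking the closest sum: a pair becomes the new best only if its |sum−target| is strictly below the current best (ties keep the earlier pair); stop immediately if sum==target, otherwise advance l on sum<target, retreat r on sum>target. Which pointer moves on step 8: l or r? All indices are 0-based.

r

[0,8] -15+37=22 d=36 * → l++
[1,8] -12+37=25 d=33 * → l++
[2,8] -5+37=32 d=26 * → l++
[3,8] 7+37=44 d=14 * → l++
[4,8] 11+37=48 d=10 * → l++
[5,8] 16+37=53 d=5 * → l++
[6,8] 18+37=55 d=3 * → l++
[7,8] 22+37=59 d=1 * → r--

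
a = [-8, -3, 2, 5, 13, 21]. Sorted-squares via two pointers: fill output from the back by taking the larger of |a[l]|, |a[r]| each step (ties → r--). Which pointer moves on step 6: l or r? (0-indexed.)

r

[0,5] |-8|<=|21| out[5]=441 → r--
[0,4] |-8|<=|13| out[4]=169 → r--
[0,3] |-8|>|5| out[3]=64 → l++
[1,3] |-3|<=|5| out[2]=25 → r--
[1,2] |-3|>|2| out[1]=9 → l++
[2,2] |2|<=|2| out[0]=4 → r--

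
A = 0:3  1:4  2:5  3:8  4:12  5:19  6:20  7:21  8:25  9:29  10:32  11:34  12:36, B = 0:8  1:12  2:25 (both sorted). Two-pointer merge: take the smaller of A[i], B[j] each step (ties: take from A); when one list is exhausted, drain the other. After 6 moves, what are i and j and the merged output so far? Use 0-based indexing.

i=5, j=1, merged so far=[3, 4, 5, 8, 8, 12]

[i=0,j=0] A[i]=3<=B[j]=8 take 3 → i++
[i=1,j=0] A[i]=4<=B[j]=8 take 4 → i++
[i=2,j=0] A[i]=5<=B[j]=8 take 5 → i++
[i=3,j=0] A[i]=8<=B[j]=8 take 8 → i++
[i=4,j=0] A[i]=12>B[j]=8 take 8 → j++
[i=4,j=1] A[i]=12<=B[j]=12 take 12 → i++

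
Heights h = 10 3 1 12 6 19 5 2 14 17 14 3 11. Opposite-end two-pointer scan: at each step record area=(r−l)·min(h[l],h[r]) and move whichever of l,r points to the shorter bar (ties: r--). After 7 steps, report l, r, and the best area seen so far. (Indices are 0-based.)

l=5, r=10, best area=120

[0,12] min(10,11)*12=120 best=120 * → l++
[1,12] min(3,11)*11=33 best=120 → l++
[2,12] min(1,11)*10=10 best=120 → l++
[3,12] min(12,11)*9=99 best=120 → r--
[3,11] min(12,3)*8=24 best=120 → r--
[3,10] min(12,14)*7=84 best=120 → l++
[4,10] min(6,14)*6=36 best=120 → l++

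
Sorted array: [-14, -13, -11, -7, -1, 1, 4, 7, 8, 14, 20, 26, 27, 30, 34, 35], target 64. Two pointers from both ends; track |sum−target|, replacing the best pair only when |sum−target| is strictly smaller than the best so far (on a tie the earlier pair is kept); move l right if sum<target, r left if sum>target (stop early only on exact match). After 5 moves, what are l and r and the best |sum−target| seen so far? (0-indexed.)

l=5, r=15, best |Δ|=30

l=0 r=15: -14+35=21 d=43 *, l++
l=1 r=15: -13+35=22 d=42 *, l++
l=2 r=15: -11+35=24 d=40 *, l++
l=3 r=15: -7+35=28 d=36 *, l++
l=4 r=15: -1+35=34 d=30 *, l++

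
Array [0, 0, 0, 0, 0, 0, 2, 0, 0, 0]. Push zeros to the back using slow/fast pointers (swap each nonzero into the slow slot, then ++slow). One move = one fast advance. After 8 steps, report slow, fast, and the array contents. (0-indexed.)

slow=1, fast=8, a=[2, 0, 0, 0, 0, 0, 0, 0, 0, 0]

(s=0,f=0) a[fast]=0 → fast++
(s=0,f=1) a[fast]=0 → fast++
(s=0,f=2) a[fast]=0 → fast++
(s=0,f=3) a[fast]=0 → fast++
(s=0,f=4) a[fast]=0 → fast++
(s=0,f=5) a[fast]=0 → fast++
(s=0,f=6) a[fast]=2≠0 swap→a[0]=2 → slow++,fast++
(s=1,f=7) a[fast]=0 → fast++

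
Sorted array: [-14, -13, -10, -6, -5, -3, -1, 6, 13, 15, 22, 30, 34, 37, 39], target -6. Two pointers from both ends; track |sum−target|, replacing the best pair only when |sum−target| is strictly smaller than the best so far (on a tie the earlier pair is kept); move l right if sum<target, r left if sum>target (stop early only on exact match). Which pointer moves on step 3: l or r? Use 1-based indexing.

r

l=1 r=15: -14+39=25 d=31 *, r--
l=1 r=14: -14+37=23 d=29 *, r--
l=1 r=13: -14+34=20 d=26 *, r--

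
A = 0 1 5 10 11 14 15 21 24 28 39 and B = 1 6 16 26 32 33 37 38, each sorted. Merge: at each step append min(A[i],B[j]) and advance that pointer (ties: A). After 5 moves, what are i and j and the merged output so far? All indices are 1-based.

[i=1,j=1] A[i]=0<=B[j]=1 take 0 → i++
[i=2,j=1] A[i]=1<=B[j]=1 take 1 → i++
[i=3,j=1] A[i]=5>B[j]=1 take 1 → j++
[i=3,j=2] A[i]=5<=B[j]=6 take 5 → i++
[i=4,j=2] A[i]=10>B[j]=6 take 6 → j++

i=4, j=3, merged so far=[0, 1, 1, 5, 6]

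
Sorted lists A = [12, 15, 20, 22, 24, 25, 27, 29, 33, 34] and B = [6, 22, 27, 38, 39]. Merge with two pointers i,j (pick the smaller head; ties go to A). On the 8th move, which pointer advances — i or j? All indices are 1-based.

i=1 j=1: A[i]=12>B[j]=6 take 6, j++
i=1 j=2: A[i]=12<=B[j]=22 take 12, i++
i=2 j=2: A[i]=15<=B[j]=22 take 15, i++
i=3 j=2: A[i]=20<=B[j]=22 take 20, i++
i=4 j=2: A[i]=22<=B[j]=22 take 22, i++
i=5 j=2: A[i]=24>B[j]=22 take 22, j++
i=5 j=3: A[i]=24<=B[j]=27 take 24, i++
i=6 j=3: A[i]=25<=B[j]=27 take 25, i++

i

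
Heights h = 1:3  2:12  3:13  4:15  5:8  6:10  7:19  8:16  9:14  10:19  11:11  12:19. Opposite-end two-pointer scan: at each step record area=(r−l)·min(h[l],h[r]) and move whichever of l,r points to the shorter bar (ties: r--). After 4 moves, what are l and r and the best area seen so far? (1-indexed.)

l=5, r=12, best area=120

[1,12] min(3,19)*11=33 best=33 * → l++
[2,12] min(12,19)*10=120 best=120 * → l++
[3,12] min(13,19)*9=117 best=120 → l++
[4,12] min(15,19)*8=120 best=120 → l++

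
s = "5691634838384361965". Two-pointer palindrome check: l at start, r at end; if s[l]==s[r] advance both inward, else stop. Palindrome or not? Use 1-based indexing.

palindrome

l=1 r=19: '5'=='5', l++,r--
l=2 r=18: '6'=='6', l++,r--
l=3 r=17: '9'=='9', l++,r--
l=4 r=16: '1'=='1', l++,r--
l=5 r=15: '6'=='6', l++,r--
l=6 r=14: '3'=='3', l++,r--
l=7 r=13: '4'=='4', l++,r--
l=8 r=12: '8'=='8', l++,r--
l=9 r=11: '3'=='3', l++,r--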